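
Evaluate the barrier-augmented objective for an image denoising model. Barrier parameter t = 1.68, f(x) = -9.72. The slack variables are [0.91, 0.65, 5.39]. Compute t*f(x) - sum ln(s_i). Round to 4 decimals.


Step 1: Compute log-barrier.
ln values: [-0.0943, -0.4308, 1.6845]
phi = -(-0.0943 - 0.4308 + 1.6845) = -1.1595
Step 2: Compute augmented objective.
t*f(x) = 1.68*-9.72 = -16.3296
Total = -16.3296 - 1.1595 = -17.4891


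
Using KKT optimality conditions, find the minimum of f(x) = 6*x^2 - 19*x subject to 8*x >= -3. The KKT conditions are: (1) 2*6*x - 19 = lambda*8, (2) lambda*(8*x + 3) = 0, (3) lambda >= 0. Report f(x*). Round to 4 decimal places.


Step 1: Try lambda = 0 (constraint inactive).
Stationarity: 2*6*x - 19 = 0
x* = 19/(2*6) = 19/12 = 1.5833 (rounded; the exact value 19/12 is used below)
Check constraint: 8*1.5833 = 12.6664 >= -3 -- satisfied.
Step 2: Compute optimal value.
f(x*) = 6*(19/12)^2 - 19*(19/12) = -15.0417


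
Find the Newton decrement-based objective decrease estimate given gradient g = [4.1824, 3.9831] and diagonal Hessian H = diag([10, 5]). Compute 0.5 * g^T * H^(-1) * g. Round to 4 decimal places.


Step 1: H is diagonal, so H^(-1) * g = [0.4182, 0.7966].
Step 2: g^T H^(-1) g = sum_i g_i^2 / H_ii
  = (4.1824)^2/10 + (3.9831)^2/5
  = 1.7492 + 3.173 = 4.9223
Step 3: Objective decrease = 0.5 * g^T H^(-1) g = 2.4611


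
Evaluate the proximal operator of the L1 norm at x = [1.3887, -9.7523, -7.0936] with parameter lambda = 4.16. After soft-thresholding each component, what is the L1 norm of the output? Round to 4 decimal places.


Soft-thresholding with lambda = 4.16:
prox(1.3887) = sign(1.3887)*max(|1.3887| - 4.16, 0) = 0.0
prox(-9.7523) = sign(-9.7523)*max(|-9.7523| - 4.16, 0) = -5.5923
prox(-7.0936) = sign(-7.0936)*max(|-7.0936| - 4.16, 0) = -2.9336
prox(x) = [0.0, -5.5923, -2.9336]
||prox(x)||_1 = 0.0 + 5.5923 + 2.9336 = 8.5259


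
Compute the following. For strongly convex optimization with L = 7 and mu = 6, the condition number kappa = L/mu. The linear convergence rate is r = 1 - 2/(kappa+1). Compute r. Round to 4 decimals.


Step 1: Compute the condition number.
kappa = L/mu = 7/6 = 1.1667
Step 2: Compute the convergence rate.
r = 1 - 2/(kappa + 1) = 1 - 2*mu/(L + mu) = (L - mu)/(L + mu) = 1/13 = 0.0769


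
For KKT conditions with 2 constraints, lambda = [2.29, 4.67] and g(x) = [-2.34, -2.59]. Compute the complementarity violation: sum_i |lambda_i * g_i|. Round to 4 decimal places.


KKT complementary slackness check:
lambda_1 * g_1 = 2.29 * -2.34 = -5.3586
lambda_2 * g_2 = 4.67 * -2.59 = -12.0953
Total violation = 5.3586 + 12.0953 = 17.4539


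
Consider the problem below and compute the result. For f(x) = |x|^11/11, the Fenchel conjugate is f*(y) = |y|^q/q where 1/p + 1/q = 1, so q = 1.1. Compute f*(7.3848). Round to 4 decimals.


The conjugate exponent q satisfies 1/p + 1/q = 1.
p = 11, so q = 11/(11 - 1) = 1.1
|y|^q = 7.3848^1.1 = 9.0193
f*(7.3848) = 9.0193 / 1.1 = 8.1994


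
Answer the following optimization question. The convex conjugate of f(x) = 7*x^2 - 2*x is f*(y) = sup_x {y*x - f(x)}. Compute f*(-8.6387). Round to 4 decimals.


f*(y) = sup_x {y*x - a*x^2 - b*x} = sup_x {(y-b)*x - a*x^2}
FOC: (y - b) - 2a*x = 0 => x* = (y - b)/(2a)
x* = (-8.6387 + 2)/(2*7) = -0.4742
f*(-8.6387) = (y-b)^2/(4a) = (-8.6387 + 2)^2/(4*7)
= 44.0723/28 = 1.574


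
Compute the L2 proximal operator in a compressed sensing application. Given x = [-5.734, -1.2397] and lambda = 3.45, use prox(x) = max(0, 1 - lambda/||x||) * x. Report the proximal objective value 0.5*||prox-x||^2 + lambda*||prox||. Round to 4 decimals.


Step 1: Compute ||x||.
||x|| = 5.8665
Step 2: Compute scaling factor.
scale = max(0, 1 - 3.45/5.8665) = 0.4119
Step 3: prox(x) = [-2.3619, -0.5106]
||prox(x)|| = 2.4165
Step 4: Proximal objective.
0.5*||prox-x||^2 = 5.9513
lambda*||prox|| = 8.3369
Total = 14.2881


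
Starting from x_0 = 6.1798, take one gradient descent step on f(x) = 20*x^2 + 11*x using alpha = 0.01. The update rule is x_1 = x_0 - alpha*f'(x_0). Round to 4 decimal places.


We compute the gradient at x_0 and apply the update.
f'(x) = 40*x + 11
f'(6.1798) = 40*6.1798 + 11 = 258.192
x_1 = 6.1798 - 0.01*258.192 = 3.5979


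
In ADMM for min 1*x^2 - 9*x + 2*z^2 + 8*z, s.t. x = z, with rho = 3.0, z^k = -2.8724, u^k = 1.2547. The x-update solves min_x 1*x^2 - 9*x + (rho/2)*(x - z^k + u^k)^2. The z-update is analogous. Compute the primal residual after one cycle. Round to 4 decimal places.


ADMM iteration with rho = 3.0, z^k = -2.8724, u^k = 1.2547
Step 1: x-update.
Minimize 1*x^2 - 9*x + (3.0/2)*(x + 2.8724 + 1.2547)^2
FOC: (2*1 + 3.0)*x = 9 + 3.0*(-2.8724 - 1.2547)
x^{k+1} = -0.6763
Step 2: z-update.
Minimize 2*z^2 + 8*z + (3.0/2)*(-0.6763 - z + 1.2547)^2
FOC: (2*2 + 3.0)*z = -8 + 3.0*(-0.6763 + 1.2547)
z^{k+1} = -0.895
Step 3: u-update.
u^{k+1} = 1.2547 - 0.6763 + 0.895 = 1.4734
Step 4: Primal residual = |-0.6763 + 0.895| = 0.2187


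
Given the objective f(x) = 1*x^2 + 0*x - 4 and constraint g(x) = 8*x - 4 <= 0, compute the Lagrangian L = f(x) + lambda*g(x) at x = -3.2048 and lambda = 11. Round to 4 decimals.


Step 1: Evaluate f(x).
f(-3.2048) = 1*(-3.2048)^2 + 0*(-3.2048) - 4 = 6.2707
Step 2: Evaluate g(x).
g(-3.2048) = 8*-3.2048 - 4 = -29.6384
Step 3: Compute Lagrangian.
L = 6.2707 + 11*-29.6384 = -319.7517


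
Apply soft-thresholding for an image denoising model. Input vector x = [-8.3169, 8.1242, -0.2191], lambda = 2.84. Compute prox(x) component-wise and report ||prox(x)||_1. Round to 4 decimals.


Soft-thresholding with lambda = 2.84:
prox(-8.3169) = sign(-8.3169)*max(|-8.3169| - 2.84, 0) = -5.4769
prox(8.1242) = sign(8.1242)*max(|8.1242| - 2.84, 0) = 5.2842
prox(-0.2191) = sign(-0.2191)*max(|-0.2191| - 2.84, 0) = 0.0
prox(x) = [-5.4769, 5.2842, 0.0]
||prox(x)||_1 = 5.4769 + 5.2842 + 0.0 = 10.7611


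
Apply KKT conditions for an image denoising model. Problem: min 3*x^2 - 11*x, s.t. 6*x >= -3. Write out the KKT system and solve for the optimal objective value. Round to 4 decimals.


Step 1: Try lambda = 0 (constraint inactive).
Stationarity: 2*3*x - 11 = 0
x* = 11/(2*3) = 11/6 = 1.8333 (rounded; the exact value 11/6 is used below)
Check constraint: 6*1.8333 = 10.9998 >= -3 -- satisfied.
Step 2: Compute optimal value.
f(x*) = 3*(11/6)^2 - 11*(11/6) = -10.0833


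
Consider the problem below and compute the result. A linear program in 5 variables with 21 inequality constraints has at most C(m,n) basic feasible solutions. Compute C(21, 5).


Each vertex corresponds to some choice of n active constraints out of m, so the number of vertices is at most C(m, n) = m! / (n!(m-n)!).
m = 21, n = 5
Numerator: 21 * 20 * 19 * 18 * 17
Denominator: 5! = 120
C(21, 5) = 20349


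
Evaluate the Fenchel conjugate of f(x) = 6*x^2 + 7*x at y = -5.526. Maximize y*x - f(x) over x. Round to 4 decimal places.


f*(y) = sup_x {y*x - a*x^2 - b*x} = sup_x {(y-b)*x - a*x^2}
FOC: (y - b) - 2a*x = 0 => x* = (y - b)/(2a)
x* = (-5.526 - 7)/(2*6) = -1.0438
f*(-5.526) = (y-b)^2/(4a) = (-5.526 - 7)^2/(4*6)
= 156.9007/24 = 6.5375


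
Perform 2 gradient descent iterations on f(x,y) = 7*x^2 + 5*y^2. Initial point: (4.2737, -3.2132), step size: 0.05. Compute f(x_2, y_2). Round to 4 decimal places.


Gradient descent on f(x,y) = 7*x^2 + 5*y^2.
Starting point: (4.2737, -3.2132), alpha = 0.05
Step 1: grad_x = 2*7*4.2737 = 59.8318, grad_y = 2*5*-3.2132 = -32.132
  x_1 = 4.2737 - 0.05*59.8318 = 1.2821
  y_1 = -3.2132 - 0.05*-32.132 = -1.6066
Step 2: grad_x = 2*7*1.2821 = 17.9495, grad_y = 2*5*-1.6066 = -16.066
  x_2 = 1.2821 - 0.05*17.9495 = 0.3846
  y_2 = -1.6066 - 0.05*-16.066 = -0.8033
f(0.3846, -0.8033) = 7*0.3846^2 + 5*(-0.8033)^2 = 4.2621


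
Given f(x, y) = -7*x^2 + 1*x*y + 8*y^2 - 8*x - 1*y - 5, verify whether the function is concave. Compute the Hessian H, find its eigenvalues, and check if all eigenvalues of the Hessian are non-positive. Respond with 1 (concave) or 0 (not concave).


The Hessian of f(x,y) = -7*x^2 + 1*x*y + 8*y^2 - 8*x - 1*y - 5 is:
H = [[-14, 1], [1, 16]]
Trace = -14 + 16 = 2
Determinant = -14*16 - (1)^2 = -225
Discriminant = (2)^2 - 4*-225 = 904.0
Eigenvalues: lambda_1 = -14.0333, lambda_2 = 16.0333
The function is not concave.

0


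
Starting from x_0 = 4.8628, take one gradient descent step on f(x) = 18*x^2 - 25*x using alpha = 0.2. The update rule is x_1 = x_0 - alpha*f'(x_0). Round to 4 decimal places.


We compute the gradient at x_0 and apply the update.
f'(x) = 36*x - 25
f'(4.8628) = 36*4.8628 - 25 = 150.0608
x_1 = 4.8628 - 0.2*150.0608 = -25.1494


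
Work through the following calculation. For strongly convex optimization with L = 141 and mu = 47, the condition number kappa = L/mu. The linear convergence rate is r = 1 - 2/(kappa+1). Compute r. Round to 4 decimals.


Step 1: Compute the condition number.
kappa = L/mu = 141/47 = 3.0
Step 2: Compute the convergence rate.
r = 1 - 2/(kappa + 1) = 1 - 2*mu/(L + mu) = (L - mu)/(L + mu) = 94/188 = 0.5


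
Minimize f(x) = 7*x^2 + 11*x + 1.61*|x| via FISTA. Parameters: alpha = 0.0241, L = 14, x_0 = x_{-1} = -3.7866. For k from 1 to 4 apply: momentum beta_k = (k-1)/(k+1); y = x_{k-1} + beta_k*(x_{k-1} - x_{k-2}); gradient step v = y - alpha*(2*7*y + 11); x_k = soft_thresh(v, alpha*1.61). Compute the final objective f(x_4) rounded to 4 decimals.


FISTA on f(x) = 7*x^2 + 11*x + 1.61*|x|
L = 14, alpha = 0.0241
Iteration 1: beta = 0.0, y = -3.7866 + 0.0*(-3.7866 + 3.7866) = -3.7866
  grad(y) = -42.0124, v = y - alpha*grad = -2.7741
  prox(v) = soft_thresh(-2.7741, 0.0388) = -2.7353
Iteration 2: beta = 0.3333, y = -2.7353 + 0.3333*(-2.7353 + 3.7866) = -2.3849
  grad(y) = -22.3881, v = y - alpha*grad = -1.8453
  prox(v) = soft_thresh(-1.8453, 0.0388) = -1.8065
Iteration 3: beta = 0.5, y = -1.8065 + 0.5*(-1.8065 + 2.7353) = -1.3421
  grad(y) = -7.7896, v = y - alpha*grad = -1.1544
  prox(v) = soft_thresh(-1.1544, 0.0388) = -1.1156
Iteration 4: beta = 0.6, y = -1.1156 + 0.6*(-1.1156 + 1.8065) = -0.701
  grad(y) = 1.1856, v = y - alpha*grad = -0.7296
  prox(v) = soft_thresh(-0.7296, 0.0388) = -0.6908
f(x_4) = 7*(-0.6908)^2 + 11*(-0.6908) + 1.61*|-0.6908| = -3.1462


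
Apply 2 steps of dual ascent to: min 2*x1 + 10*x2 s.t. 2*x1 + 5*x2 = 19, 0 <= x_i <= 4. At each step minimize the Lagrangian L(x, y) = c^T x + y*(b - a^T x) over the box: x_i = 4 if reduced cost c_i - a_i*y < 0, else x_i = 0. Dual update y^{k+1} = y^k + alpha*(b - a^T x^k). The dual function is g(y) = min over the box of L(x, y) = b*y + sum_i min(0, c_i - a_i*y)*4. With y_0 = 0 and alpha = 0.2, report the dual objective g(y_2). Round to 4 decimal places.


Dual ascent for LP: min 2*x1 + 10*x2, 2*x1 + 5*x2 = 19, 0 <= x_i <= 4
Step 1: y^k = 0.0, reduced costs: (2.0, 10.0)
  x^k = (0.0, 0.0), subgradient = b - a^T x = 19.0
  y^{k+1} = 0.0 + 0.2*19.0 = 3.8
Step 2: y^k = 3.8, reduced costs: (-5.6, -9.0)
  x^k = (4.0, 4.0), subgradient = b - a^T x = -9.0
  y^{k+1} = 3.8 + 0.2*-9.0 = 2.0
Dual objective at y_2 = 2.0: reduced costs (-2.0, 0.0), box minimizer x = (4.0, 0.0)
g(y_2) = b*y + (c1 - a1*y)*x1 + (c2 - a2*y)*x2 = 19*2.0 + (-2.0)*4.0 + 0.0*0.0 = 38.0 - 8.0 + 0.0 = 30.0


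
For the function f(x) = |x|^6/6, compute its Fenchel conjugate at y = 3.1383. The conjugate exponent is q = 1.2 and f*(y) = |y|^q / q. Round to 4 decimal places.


The conjugate exponent q satisfies 1/p + 1/q = 1.
p = 6, so q = 6/(6 - 1) = 1.2
|y|^q = 3.1383^1.2 = 3.9449
f*(3.1383) = 3.9449 / 1.2 = 3.2874


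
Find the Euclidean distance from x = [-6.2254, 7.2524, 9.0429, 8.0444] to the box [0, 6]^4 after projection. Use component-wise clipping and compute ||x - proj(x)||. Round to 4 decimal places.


Project each component onto [0, 6].
clip(-6.2254) = 0.0, clip(7.2524) = 6.0, clip(9.0429) = 6.0, clip(8.0444) = 6.0
Projection = [0.0, 6.0, 6.0, 6.0]
Squared diffs: [38.7556, 1.5685, 9.2592, 4.1796]
Distance = sqrt(53.7629) = 7.3323


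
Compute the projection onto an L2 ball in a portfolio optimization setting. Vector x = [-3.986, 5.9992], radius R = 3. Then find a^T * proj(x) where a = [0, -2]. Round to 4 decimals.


Step 1: Compute ||x|| (intermediates to 6 decimals).
||x|| = sqrt((-3.986)^2 + 5.9992^2) = 7.20268
Step 2: Project.
Since ||x|| > R, scale = R/||x|| = 3/7.20268 = 0.416512, proj(x) = scale * x
proj(x) = [-1.660217, 2.498739]
Step 3: Dot product.
a^T * proj(x) = 0*(-1.660217) - 2*2.498739 = -4.9975


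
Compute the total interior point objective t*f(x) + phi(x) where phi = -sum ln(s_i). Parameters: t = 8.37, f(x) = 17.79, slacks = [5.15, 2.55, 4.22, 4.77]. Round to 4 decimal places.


Step 1: Compute log-barrier.
ln values: [1.639, 0.9361, 1.4398, 1.5623]
phi = -(1.639 + 0.9361 + 1.4398 + 1.5623) = -5.5773
Step 2: Compute augmented objective.
t*f(x) = 8.37*17.79 = 148.9023
Total = 148.9023 - 5.5773 = 143.325


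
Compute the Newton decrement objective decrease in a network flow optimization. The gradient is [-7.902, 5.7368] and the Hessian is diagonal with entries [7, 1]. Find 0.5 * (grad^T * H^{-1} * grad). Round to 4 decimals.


Step 1: H is diagonal, so H^(-1) * g = [-1.1289, 5.7368].
Step 2: g^T H^(-1) g = sum_i g_i^2 / H_ii
  = (-7.902)^2/7 + (5.7368)^2/1
  = 8.9202 + 32.9109 = 41.8311
Step 3: Objective decrease = 0.5 * g^T H^(-1) g = 20.9156


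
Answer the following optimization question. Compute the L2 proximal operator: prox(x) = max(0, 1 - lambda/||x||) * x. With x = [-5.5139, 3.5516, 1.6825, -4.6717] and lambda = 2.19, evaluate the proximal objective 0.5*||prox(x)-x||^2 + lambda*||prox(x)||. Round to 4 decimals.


Step 1: Compute ||x||.
||x|| = 8.2263
Step 2: Compute scaling factor.
scale = max(0, 1 - 2.19/8.2263) = 0.7338
Step 3: prox(x) = [-4.046, 2.6061, 1.2346, -3.428]
||prox(x)|| = 6.0363
Step 4: Proximal objective.
0.5*||prox-x||^2 = 2.3981
lambda*||prox|| = 13.2195
Total = 15.6176


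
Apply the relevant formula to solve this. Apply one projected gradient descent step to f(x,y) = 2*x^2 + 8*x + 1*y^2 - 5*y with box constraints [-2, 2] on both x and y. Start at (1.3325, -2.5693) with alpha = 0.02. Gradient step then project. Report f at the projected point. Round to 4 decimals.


Step 1: Compute gradient at (1.3325, -2.5693).
grad_x = 2*2*1.3325 + 8 = 13.33
grad_y = 2*1*-2.5693 - 5 = -10.1386
Step 2: Gradient step.
x_raw = 1.3325 - 0.02*13.33 = 1.0659
y_raw = -2.5693 - 0.02*-10.1386 = -2.3665
Step 3: Project onto [-2, 2].
x_proj = clip(1.0659) = 1.0659
y_proj = clip(-2.3665) = -2.0
Step 4: Evaluate f.
f(1.0659, -2.0) = 24.7995


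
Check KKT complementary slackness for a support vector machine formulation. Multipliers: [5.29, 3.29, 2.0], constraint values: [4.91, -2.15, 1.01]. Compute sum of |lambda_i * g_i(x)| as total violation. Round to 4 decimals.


KKT complementary slackness check:
lambda_1 * g_1 = 5.29 * 4.91 = 25.9739
lambda_2 * g_2 = 3.29 * -2.15 = -7.0735
lambda_3 * g_3 = 2.0 * 1.01 = 2.02
Total violation = 25.9739 + 7.0735 + 2.02 = 35.0674


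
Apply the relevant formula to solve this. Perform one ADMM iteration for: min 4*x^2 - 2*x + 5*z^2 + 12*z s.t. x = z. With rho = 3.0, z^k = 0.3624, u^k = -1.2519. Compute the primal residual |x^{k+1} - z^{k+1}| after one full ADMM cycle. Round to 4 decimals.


ADMM iteration with rho = 3.0, z^k = 0.3624, u^k = -1.2519
Step 1: x-update.
Minimize 4*x^2 - 2*x + (3.0/2)*(x - 0.3624 - 1.2519)^2
FOC: (2*4 + 3.0)*x = 2 + 3.0*(0.3624 + 1.2519)
x^{k+1} = 0.6221
Step 2: z-update.
Minimize 5*z^2 + 12*z + (3.0/2)*(0.6221 - z - 1.2519)^2
FOC: (2*5 + 3.0)*z = -12 + 3.0*(0.6221 - 1.2519)
z^{k+1} = -1.0684
Step 3: u-update.
u^{k+1} = -1.2519 + 0.6221 + 1.0684 = 0.4386
Step 4: Primal residual = |0.6221 + 1.0684| = 1.6905


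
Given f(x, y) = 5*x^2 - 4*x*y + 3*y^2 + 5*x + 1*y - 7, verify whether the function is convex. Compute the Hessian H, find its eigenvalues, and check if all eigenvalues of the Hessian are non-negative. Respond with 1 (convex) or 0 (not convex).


The Hessian of f(x,y) = 5*x^2 - 4*x*y + 3*y^2 + 5*x + 1*y - 7 is:
H = [[10, -4], [-4, 6]]
Trace = 10 + 6 = 16
Determinant = 10*6 - (-4)^2 = 44
Discriminant = (16)^2 - 4*44 = 80.0
Eigenvalues: lambda_1 = 3.5279, lambda_2 = 12.4721
The function is convex.

1


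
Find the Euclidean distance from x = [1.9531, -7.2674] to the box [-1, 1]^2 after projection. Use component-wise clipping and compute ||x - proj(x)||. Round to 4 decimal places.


Project each component onto [-1, 1].
clip(1.9531) = 1.0, clip(-7.2674) = -1.0
Projection = [1.0, -1.0]
Squared diffs: [0.9084, 39.2803]
Distance = sqrt(40.1887) = 6.3395


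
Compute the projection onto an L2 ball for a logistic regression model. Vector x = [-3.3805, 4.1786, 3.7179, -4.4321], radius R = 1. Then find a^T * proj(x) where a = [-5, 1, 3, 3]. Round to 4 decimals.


Step 1: Compute ||x|| (intermediates to 6 decimals).
||x|| = sqrt((-3.3805)^2 + 4.1786^2 + 3.7179^2 + (-4.4321)^2) = 7.896504
Step 2: Project.
Since ||x|| > R, scale = R/||x|| = 1/7.896504 = 0.126638, proj(x) = scale * x
proj(x) = [-0.4281, 0.52917, 0.470827, -0.561272]
Step 3: Dot product.
a^T * proj(x) = -5*(-0.4281) + 1*0.52917 + 3*0.470827 + 3*(-0.561272) = 2.3983


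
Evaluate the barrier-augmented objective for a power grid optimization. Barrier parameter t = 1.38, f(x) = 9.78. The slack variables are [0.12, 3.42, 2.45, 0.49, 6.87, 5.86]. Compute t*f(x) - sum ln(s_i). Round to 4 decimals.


Step 1: Compute log-barrier.
ln values: [-2.1203, 1.2296, 0.8961, -0.7133, 1.9272, 1.7681]
phi = -(-2.1203 + 1.2296 + 0.8961 - 0.7133 + 1.9272 + 1.7681) = -2.9874
Step 2: Compute augmented objective.
t*f(x) = 1.38*9.78 = 13.4964
Total = 13.4964 - 2.9874 = 10.509


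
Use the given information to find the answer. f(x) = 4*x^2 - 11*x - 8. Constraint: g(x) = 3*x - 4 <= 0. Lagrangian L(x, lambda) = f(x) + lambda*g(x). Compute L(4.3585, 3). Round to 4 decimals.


Step 1: Evaluate f(x).
f(4.3585) = 4*4.3585^2 - 11*4.3585 - 8 = 20.0426
Step 2: Evaluate g(x).
g(4.3585) = 3*4.3585 - 4 = 9.0755
Step 3: Compute Lagrangian.
L = 20.0426 + 3*9.0755 = 47.2691


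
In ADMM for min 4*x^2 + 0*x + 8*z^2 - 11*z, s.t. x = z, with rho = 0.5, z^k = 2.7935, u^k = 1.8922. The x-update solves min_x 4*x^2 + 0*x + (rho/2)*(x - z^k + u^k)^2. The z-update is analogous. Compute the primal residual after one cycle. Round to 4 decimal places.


ADMM iteration with rho = 0.5, z^k = 2.7935, u^k = 1.8922
Step 1: x-update.
Minimize 4*x^2 + 0*x + (0.5/2)*(x - 2.7935 + 1.8922)^2
FOC: (2*4 + 0.5)*x = 0 + 0.5*(2.7935 - 1.8922)
x^{k+1} = 0.053
Step 2: z-update.
Minimize 8*z^2 - 11*z + (0.5/2)*(0.053 - z + 1.8922)^2
FOC: (2*8 + 0.5)*z = 11 + 0.5*(0.053 + 1.8922)
z^{k+1} = 0.7256
Step 3: u-update.
u^{k+1} = 1.8922 + 0.053 - 0.7256 = 1.2196
Step 4: Primal residual = |0.053 - 0.7256| = 0.6726


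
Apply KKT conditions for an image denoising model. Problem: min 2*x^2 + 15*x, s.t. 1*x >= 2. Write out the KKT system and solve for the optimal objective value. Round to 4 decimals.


Step 1: Try lambda = 0 (constraint inactive).
x_unc = -15/(2*2) = -3.75
Check: 1*-3.75 = -3.75 < 2 -- violated!
Step 2: Constraint must be active: 1*x = 2
x* = 2/1 = 2.0
lambda = (2*2*2.0 + 15)/1 = 23.0
Step 3: Compute optimal value.
f(x*) = 2*2.0^2 + 15*2.0 = 38.0


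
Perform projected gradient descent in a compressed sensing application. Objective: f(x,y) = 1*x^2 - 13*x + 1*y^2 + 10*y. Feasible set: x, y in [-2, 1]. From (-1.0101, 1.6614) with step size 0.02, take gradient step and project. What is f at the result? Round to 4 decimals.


Step 1: Compute gradient at (-1.0101, 1.6614).
grad_x = 2*1*-1.0101 - 13 = -15.0202
grad_y = 2*1*1.6614 + 10 = 13.3228
Step 2: Gradient step.
x_raw = -1.0101 - 0.02*-15.0202 = -0.7097
y_raw = 1.6614 - 0.02*13.3228 = 1.3949
Step 3: Project onto [-2, 1].
x_proj = clip(-0.7097) = -0.7097
y_proj = clip(1.3949) = 1.0
Step 4: Evaluate f.
f(-0.7097, 1.0) = 20.7297


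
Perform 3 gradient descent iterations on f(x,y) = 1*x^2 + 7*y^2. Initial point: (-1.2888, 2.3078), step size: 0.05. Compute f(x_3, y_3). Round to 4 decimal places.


Gradient descent on f(x,y) = 1*x^2 + 7*y^2.
Starting point: (-1.2888, 2.3078), alpha = 0.05
Step 1: grad_x = 2*1*-1.2888 = -2.5776, grad_y = 2*7*2.3078 = 32.3092
  x_1 = -1.2888 - 0.05*-2.5776 = -1.1599
  y_1 = 2.3078 - 0.05*32.3092 = 0.6923
Step 2: grad_x = 2*1*-1.1599 = -2.3198, grad_y = 2*7*0.6923 = 9.6928
  x_2 = -1.1599 - 0.05*-2.3198 = -1.0439
  y_2 = 0.6923 - 0.05*9.6928 = 0.2077
Step 3: grad_x = 2*1*-1.0439 = -2.0879, grad_y = 2*7*0.2077 = 2.9078
  x_3 = -1.0439 - 0.05*-2.0879 = -0.9395
  y_3 = 0.2077 - 0.05*2.9078 = 0.0623
f(-0.9395, 0.0623) = 1*(-0.9395)^2 + 7*0.0623^2 = 0.9099


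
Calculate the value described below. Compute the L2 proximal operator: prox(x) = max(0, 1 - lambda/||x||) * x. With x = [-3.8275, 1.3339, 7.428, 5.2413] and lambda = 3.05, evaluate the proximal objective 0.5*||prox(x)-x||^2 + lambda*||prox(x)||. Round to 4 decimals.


Step 1: Compute ||x||.
||x|| = 9.9537
Step 2: Compute scaling factor.
scale = max(0, 1 - 3.05/9.9537) = 0.6936
Step 3: prox(x) = [-2.6547, 0.9252, 5.1519, 3.6353]
||prox(x)|| = 6.9037
Step 4: Proximal objective.
0.5*||prox-x||^2 = 4.6513
lambda*||prox|| = 21.0563
Total = 25.7074


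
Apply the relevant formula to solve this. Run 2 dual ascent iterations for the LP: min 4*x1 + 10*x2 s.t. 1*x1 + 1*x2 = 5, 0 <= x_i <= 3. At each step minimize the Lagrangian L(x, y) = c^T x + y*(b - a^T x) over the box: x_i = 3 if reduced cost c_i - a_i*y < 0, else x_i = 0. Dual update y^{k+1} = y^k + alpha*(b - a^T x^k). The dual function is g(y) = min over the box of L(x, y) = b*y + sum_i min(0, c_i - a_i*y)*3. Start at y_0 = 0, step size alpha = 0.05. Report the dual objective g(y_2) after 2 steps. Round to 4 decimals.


Dual ascent for LP: min 4*x1 + 10*x2, 1*x1 + 1*x2 = 5, 0 <= x_i <= 3
Step 1: y^k = 0.0, reduced costs: (4.0, 10.0)
  x^k = (0.0, 0.0), subgradient = b - a^T x = 5.0
  y^{k+1} = 0.0 + 0.05*5.0 = 0.25
Step 2: y^k = 0.25, reduced costs: (3.75, 9.75)
  x^k = (0.0, 0.0), subgradient = b - a^T x = 5.0
  y^{k+1} = 0.25 + 0.05*5.0 = 0.5
Dual objective at y_2 = 0.5: reduced costs (3.5, 9.5), box minimizer x = (0.0, 0.0)
g(y_2) = b*y + (c1 - a1*y)*x1 + (c2 - a2*y)*x2 = 5*0.5 + 3.5*0.0 + 9.5*0.0 = 2.5 + 0.0 + 0.0 = 2.5


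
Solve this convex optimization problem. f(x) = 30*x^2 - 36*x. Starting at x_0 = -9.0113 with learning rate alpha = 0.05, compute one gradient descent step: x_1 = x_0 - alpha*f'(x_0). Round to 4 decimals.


We compute the gradient at x_0 and apply the update.
f'(x) = 60*x - 36
f'(-9.0113) = 60*-9.0113 - 36 = -576.678
x_1 = -9.0113 - 0.05*-576.678 = 19.8226


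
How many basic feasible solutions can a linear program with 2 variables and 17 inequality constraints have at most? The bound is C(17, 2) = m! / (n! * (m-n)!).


Each vertex corresponds to some choice of n active constraints out of m, so the number of vertices is at most C(m, n) = m! / (n!(m-n)!).
m = 17, n = 2
Numerator: 17 * 16
Denominator: 2! = 2
C(17, 2) = 136


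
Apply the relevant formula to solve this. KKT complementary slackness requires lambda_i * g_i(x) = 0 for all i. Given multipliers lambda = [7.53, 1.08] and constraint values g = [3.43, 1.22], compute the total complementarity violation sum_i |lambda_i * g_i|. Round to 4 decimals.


KKT complementary slackness check:
lambda_1 * g_1 = 7.53 * 3.43 = 25.8279
lambda_2 * g_2 = 1.08 * 1.22 = 1.3176
Total violation = 25.8279 + 1.3176 = 27.1455


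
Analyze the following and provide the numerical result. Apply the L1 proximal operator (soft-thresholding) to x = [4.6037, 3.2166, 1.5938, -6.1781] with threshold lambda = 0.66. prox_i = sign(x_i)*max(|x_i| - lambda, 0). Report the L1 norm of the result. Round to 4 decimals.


Soft-thresholding with lambda = 0.66:
prox(4.6037) = sign(4.6037)*max(|4.6037| - 0.66, 0) = 3.9437
prox(3.2166) = sign(3.2166)*max(|3.2166| - 0.66, 0) = 2.5566
prox(1.5938) = sign(1.5938)*max(|1.5938| - 0.66, 0) = 0.9338
prox(-6.1781) = sign(-6.1781)*max(|-6.1781| - 0.66, 0) = -5.5181
prox(x) = [3.9437, 2.5566, 0.9338, -5.5181]
||prox(x)||_1 = 3.9437 + 2.5566 + 0.9338 + 5.5181 = 12.9522


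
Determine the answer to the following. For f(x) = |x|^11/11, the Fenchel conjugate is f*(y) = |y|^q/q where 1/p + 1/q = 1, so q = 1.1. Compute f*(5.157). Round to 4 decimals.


The conjugate exponent q satisfies 1/p + 1/q = 1.
p = 11, so q = 11/(11 - 1) = 1.1
|y|^q = 5.157^1.1 = 6.0763
f*(5.157) = 6.0763 / 1.1 = 5.5239


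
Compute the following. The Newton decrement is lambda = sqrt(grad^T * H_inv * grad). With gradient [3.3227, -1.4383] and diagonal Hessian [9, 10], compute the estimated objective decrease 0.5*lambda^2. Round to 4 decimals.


Step 1: H is diagonal, so H^(-1) * g = [0.3692, -0.1438].
Step 2: g^T H^(-1) g = sum_i g_i^2 / H_ii
  = (3.3227)^2/9 + (-1.4383)^2/10
  = 1.2267 + 0.2069 = 1.4336
Step 3: Objective decrease = 0.5 * g^T H^(-1) g = 0.7168


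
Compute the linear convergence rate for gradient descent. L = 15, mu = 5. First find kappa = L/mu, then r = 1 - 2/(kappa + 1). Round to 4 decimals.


Step 1: Compute the condition number.
kappa = L/mu = 15/5 = 3.0
Step 2: Compute the convergence rate.
r = 1 - 2/(kappa + 1) = 1 - 2*mu/(L + mu) = (L - mu)/(L + mu) = 10/20 = 0.5


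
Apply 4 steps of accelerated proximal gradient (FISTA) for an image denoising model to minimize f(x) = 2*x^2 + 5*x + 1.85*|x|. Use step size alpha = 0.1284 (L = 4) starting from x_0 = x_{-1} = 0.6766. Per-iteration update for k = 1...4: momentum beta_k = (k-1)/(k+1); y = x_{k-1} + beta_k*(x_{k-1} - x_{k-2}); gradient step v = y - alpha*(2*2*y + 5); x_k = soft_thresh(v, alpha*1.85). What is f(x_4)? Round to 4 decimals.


FISTA on f(x) = 2*x^2 + 5*x + 1.85*|x|
L = 4, alpha = 0.1284
Iteration 1: beta = 0.0, y = 0.6766 + 0.0*(0.6766 - 0.6766) = 0.6766
  grad(y) = 7.7064, v = y - alpha*grad = -0.3129
  prox(v) = soft_thresh(-0.3129, 0.2375) = -0.0754
Iteration 2: beta = 0.3333, y = -0.0754 + 0.3333*(-0.0754 - 0.6766) = -0.326
  grad(y) = 3.6959, v = y - alpha*grad = -0.8006
  prox(v) = soft_thresh(-0.8006, 0.2375) = -0.563
Iteration 3: beta = 0.5, y = -0.563 + 0.5*(-0.563 + 0.0754) = -0.8069
  grad(y) = 1.7725, v = y - alpha*grad = -1.0345
  prox(v) = soft_thresh(-1.0345, 0.2375) = -0.7969
Iteration 4: beta = 0.6, y = -0.7969 + 0.6*(-0.7969 + 0.563) = -0.9373
  grad(y) = 1.251, v = y - alpha*grad = -1.0979
  prox(v) = soft_thresh(-1.0979, 0.2375) = -0.8603
f(x_4) = 2*(-0.8603)^2 + 5*(-0.8603) + 1.85*|-0.8603| = -1.2297


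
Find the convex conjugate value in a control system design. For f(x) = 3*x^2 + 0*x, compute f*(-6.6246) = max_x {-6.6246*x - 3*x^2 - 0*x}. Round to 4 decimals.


f*(y) = sup_x {y*x - a*x^2 - b*x} = sup_x {(y-b)*x - a*x^2}
FOC: (y - b) - 2a*x = 0 => x* = (y - b)/(2a)
x* = (-6.6246 - 0)/(2*3) = -1.1041
f*(-6.6246) = (y-b)^2/(4a) = (-6.6246 - 0)^2/(4*3)
= 43.8853/12 = 3.6571


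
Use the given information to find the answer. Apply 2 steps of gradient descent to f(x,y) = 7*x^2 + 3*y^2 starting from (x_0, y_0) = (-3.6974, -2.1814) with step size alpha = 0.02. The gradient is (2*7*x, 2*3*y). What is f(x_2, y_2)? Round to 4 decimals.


Gradient descent on f(x,y) = 7*x^2 + 3*y^2.
Starting point: (-3.6974, -2.1814), alpha = 0.02
Step 1: grad_x = 2*7*-3.6974 = -51.7636, grad_y = 2*3*-2.1814 = -13.0884
  x_1 = -3.6974 - 0.02*-51.7636 = -2.6621
  y_1 = -2.1814 - 0.02*-13.0884 = -1.9196
Step 2: grad_x = 2*7*-2.6621 = -37.2698, grad_y = 2*3*-1.9196 = -11.5178
  x_2 = -2.6621 - 0.02*-37.2698 = -1.9167
  y_2 = -1.9196 - 0.02*-11.5178 = -1.6893
f(-1.9167, -1.6893) = 7*(-1.9167)^2 + 3*(-1.6893)^2 = 34.278


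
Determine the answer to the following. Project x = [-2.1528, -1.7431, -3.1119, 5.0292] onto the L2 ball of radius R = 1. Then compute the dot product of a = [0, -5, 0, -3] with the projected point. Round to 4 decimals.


Step 1: Compute ||x|| (intermediates to 6 decimals).
||x|| = sqrt((-2.1528)^2 + (-1.7431)^2 + (-3.1119)^2 + 5.0292^2) = 6.530675
Step 2: Project.
Since ||x|| > R, scale = R/||x|| = 1/6.530675 = 0.153124, proj(x) = scale * x
proj(x) = [-0.329645, -0.26691, -0.476507, 0.770091]
Step 3: Dot product.
a^T * proj(x) = 0*(-0.329645) - 5*(-0.26691) + 0*(-0.476507) - 3*0.770091 = -0.9757


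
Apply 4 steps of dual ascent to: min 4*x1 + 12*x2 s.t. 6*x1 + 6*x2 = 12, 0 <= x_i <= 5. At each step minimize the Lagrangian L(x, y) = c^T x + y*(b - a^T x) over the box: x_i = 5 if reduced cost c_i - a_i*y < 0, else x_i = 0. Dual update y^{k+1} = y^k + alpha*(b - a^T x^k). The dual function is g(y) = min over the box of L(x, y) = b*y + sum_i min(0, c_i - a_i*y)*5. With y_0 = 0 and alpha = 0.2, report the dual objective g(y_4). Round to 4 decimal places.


Dual ascent for LP: min 4*x1 + 12*x2, 6*x1 + 6*x2 = 12, 0 <= x_i <= 5
Step 1: y^k = 0.0, reduced costs: (4.0, 12.0)
  x^k = (0.0, 0.0), subgradient = b - a^T x = 12.0
  y^{k+1} = 0.0 + 0.2*12.0 = 2.4
Step 2: y^k = 2.4, reduced costs: (-10.4, -2.4)
  x^k = (5.0, 5.0), subgradient = b - a^T x = -48.0
  y^{k+1} = 2.4 + 0.2*-48.0 = -7.2
Step 3: y^k = -7.2, reduced costs: (47.2, 55.2)
  x^k = (0.0, 0.0), subgradient = b - a^T x = 12.0
  y^{k+1} = -7.2 + 0.2*12.0 = -4.8
Step 4: y^k = -4.8, reduced costs: (32.8, 40.8)
  x^k = (0.0, 0.0), subgradient = b - a^T x = 12.0
  y^{k+1} = -4.8 + 0.2*12.0 = -2.4
Dual objective at y_4 = -2.4: reduced costs (18.4, 26.4), box minimizer x = (0.0, 0.0)
g(y_4) = b*y + (c1 - a1*y)*x1 + (c2 - a2*y)*x2 = 12*(-2.4) + 18.4*0.0 + 26.4*0.0 = -28.8 + 0.0 + 0.0 = -28.8


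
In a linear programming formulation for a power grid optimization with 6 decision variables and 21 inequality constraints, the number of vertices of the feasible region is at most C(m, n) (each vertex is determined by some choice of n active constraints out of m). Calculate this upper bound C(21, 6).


Each vertex corresponds to some choice of n active constraints out of m, so the number of vertices is at most C(m, n) = m! / (n!(m-n)!).
m = 21, n = 6
Numerator: 21 * 20 * 19 * 18 * 17 * 16
Denominator: 6! = 720
C(21, 6) = 54264


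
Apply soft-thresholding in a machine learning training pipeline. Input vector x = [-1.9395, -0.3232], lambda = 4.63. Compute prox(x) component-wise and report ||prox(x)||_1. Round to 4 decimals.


Soft-thresholding with lambda = 4.63:
prox(-1.9395) = sign(-1.9395)*max(|-1.9395| - 4.63, 0) = 0.0
prox(-0.3232) = sign(-0.3232)*max(|-0.3232| - 4.63, 0) = 0.0
prox(x) = [0.0, 0.0]
||prox(x)||_1 = 0.0 + 0.0 = 0.0


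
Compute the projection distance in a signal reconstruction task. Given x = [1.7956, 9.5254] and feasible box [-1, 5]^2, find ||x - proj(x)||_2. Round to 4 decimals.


Project each component onto [-1, 5].
clip(1.7956) = 1.7956, clip(9.5254) = 5.0
Projection = [1.7956, 5.0]
Squared diffs: [0.0, 20.4792]
Distance = sqrt(20.4792) = 4.5254


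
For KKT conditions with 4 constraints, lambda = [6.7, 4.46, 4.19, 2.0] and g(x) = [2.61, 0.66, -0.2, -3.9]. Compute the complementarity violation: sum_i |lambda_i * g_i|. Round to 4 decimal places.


KKT complementary slackness check:
lambda_1 * g_1 = 6.7 * 2.61 = 17.487
lambda_2 * g_2 = 4.46 * 0.66 = 2.9436
lambda_3 * g_3 = 4.19 * -0.2 = -0.838
lambda_4 * g_4 = 2.0 * -3.9 = -7.8
Total violation = 17.487 + 2.9436 + 0.838 + 7.8 = 29.0686


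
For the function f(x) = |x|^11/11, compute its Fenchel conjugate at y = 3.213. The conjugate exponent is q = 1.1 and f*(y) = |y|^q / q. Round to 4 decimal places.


The conjugate exponent q satisfies 1/p + 1/q = 1.
p = 11, so q = 11/(11 - 1) = 1.1
|y|^q = 3.213^1.1 = 3.6108
f*(3.213) = 3.6108 / 1.1 = 3.2825


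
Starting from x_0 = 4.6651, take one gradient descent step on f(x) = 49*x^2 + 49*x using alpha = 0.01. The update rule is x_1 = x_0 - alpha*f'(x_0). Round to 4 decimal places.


We compute the gradient at x_0 and apply the update.
f'(x) = 98*x + 49
f'(4.6651) = 98*4.6651 + 49 = 506.1798
x_1 = 4.6651 - 0.01*506.1798 = -0.3967


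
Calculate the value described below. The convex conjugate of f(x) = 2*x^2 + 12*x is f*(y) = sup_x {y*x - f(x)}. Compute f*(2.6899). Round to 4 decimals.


f*(y) = sup_x {y*x - a*x^2 - b*x} = sup_x {(y-b)*x - a*x^2}
FOC: (y - b) - 2a*x = 0 => x* = (y - b)/(2a)
x* = (2.6899 - 12)/(2*2) = -2.3275
f*(2.6899) = (y-b)^2/(4a) = (2.6899 - 12)^2/(4*2)
= 86.678/8 = 10.8347


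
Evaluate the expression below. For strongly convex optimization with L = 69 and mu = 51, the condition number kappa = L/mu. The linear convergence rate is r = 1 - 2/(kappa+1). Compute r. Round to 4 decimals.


Step 1: Compute the condition number.
kappa = L/mu = 69/51 = 1.3529
Step 2: Compute the convergence rate.
r = 1 - 2/(kappa + 1) = 1 - 2*mu/(L + mu) = (L - mu)/(L + mu) = 18/120 = 0.15


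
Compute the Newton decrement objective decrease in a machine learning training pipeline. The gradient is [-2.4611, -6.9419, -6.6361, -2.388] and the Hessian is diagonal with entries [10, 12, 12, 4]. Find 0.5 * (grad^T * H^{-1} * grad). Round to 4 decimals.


Step 1: H is diagonal, so H^(-1) * g = [-0.2461, -0.5785, -0.553, -0.597].
Step 2: g^T H^(-1) g = sum_i g_i^2 / H_ii
  = (-2.4611)^2/10 + (-6.9419)^2/12 + (-6.6361)^2/12 + (-2.388)^2/4
  = 0.6057 + 4.0158 + 3.6698 + 1.4256 = 9.717
Step 3: Objective decrease = 0.5 * g^T H^(-1) g = 4.8585


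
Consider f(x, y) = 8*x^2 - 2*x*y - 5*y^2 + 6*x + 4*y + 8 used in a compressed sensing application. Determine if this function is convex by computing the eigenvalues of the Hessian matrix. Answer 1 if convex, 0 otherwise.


The Hessian of f(x,y) = 8*x^2 - 2*x*y - 5*y^2 + 6*x + 4*y + 8 is:
H = [[16, -2], [-2, -10]]
Trace = 16 - 10 = 6
Determinant = 16*-10 - (-2)^2 = -164
Discriminant = (6)^2 - 4*-164 = 692.0
Eigenvalues: lambda_1 = -10.1529, lambda_2 = 16.1529
The function is not convex.

0


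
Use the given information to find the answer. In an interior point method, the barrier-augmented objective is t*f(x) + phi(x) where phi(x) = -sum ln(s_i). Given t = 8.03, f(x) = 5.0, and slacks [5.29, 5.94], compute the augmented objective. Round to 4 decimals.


Step 1: Compute log-barrier.
ln values: [1.6658, 1.7817]
phi = -(1.6658 + 1.7817) = -3.4475
Step 2: Compute augmented objective.
t*f(x) = 8.03*5.0 = 40.15
Total = 40.15 - 3.4475 = 36.7025


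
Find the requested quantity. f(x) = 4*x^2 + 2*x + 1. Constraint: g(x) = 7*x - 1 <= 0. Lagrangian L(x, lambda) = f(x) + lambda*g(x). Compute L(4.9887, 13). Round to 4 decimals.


Step 1: Evaluate f(x).
f(4.9887) = 4*4.9887^2 + 2*4.9887 + 1 = 110.5259
Step 2: Evaluate g(x).
g(4.9887) = 7*4.9887 - 1 = 33.9209
Step 3: Compute Lagrangian.
L = 110.5259 + 13*33.9209 = 551.4976


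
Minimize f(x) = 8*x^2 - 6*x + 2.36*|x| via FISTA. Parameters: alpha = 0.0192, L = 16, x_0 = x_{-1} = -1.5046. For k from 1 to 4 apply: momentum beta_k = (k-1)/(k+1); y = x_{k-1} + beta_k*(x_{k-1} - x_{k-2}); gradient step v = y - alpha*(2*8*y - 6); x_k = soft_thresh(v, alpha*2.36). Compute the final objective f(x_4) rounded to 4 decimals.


FISTA on f(x) = 8*x^2 - 6*x + 2.36*|x|
L = 16, alpha = 0.0192
Iteration 1: beta = 0.0, y = -1.5046 + 0.0*(-1.5046 + 1.5046) = -1.5046
  grad(y) = -30.0736, v = y - alpha*grad = -0.9272
  prox(v) = soft_thresh(-0.9272, 0.0453) = -0.8819
Iteration 2: beta = 0.3333, y = -0.8819 + 0.3333*(-0.8819 + 1.5046) = -0.6743
  grad(y) = -16.7888, v = y - alpha*grad = -0.352
  prox(v) = soft_thresh(-0.352, 0.0453) = -0.3066
Iteration 3: beta = 0.5, y = -0.3066 + 0.5*(-0.3066 + 0.8819) = -0.019
  grad(y) = -6.3044, v = y - alpha*grad = 0.102
  prox(v) = soft_thresh(0.102, 0.0453) = 0.0567
Iteration 4: beta = 0.6, y = 0.0567 + 0.6*(0.0567 + 0.3066) = 0.2747
  grad(y) = -1.6046, v = y - alpha*grad = 0.3055
  prox(v) = soft_thresh(0.3055, 0.0453) = 0.2602
f(x_4) = 8*0.2602^2 - 6*0.2602 + 2.36*|0.2602| = -0.4055


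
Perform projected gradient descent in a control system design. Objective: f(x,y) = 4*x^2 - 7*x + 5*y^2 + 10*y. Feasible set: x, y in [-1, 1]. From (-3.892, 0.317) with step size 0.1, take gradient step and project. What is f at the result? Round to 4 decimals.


Step 1: Compute gradient at (-3.892, 0.317).
grad_x = 2*4*-3.892 - 7 = -38.136
grad_y = 2*5*0.317 + 10 = 13.17
Step 2: Gradient step.
x_raw = -3.892 - 0.1*-38.136 = -0.0784
y_raw = 0.317 - 0.1*13.17 = -1.0
Step 3: Project onto [-1, 1].
x_proj = clip(-0.0784) = -0.0784
y_proj = clip(-1.0) = -1.0
Step 4: Evaluate f.
f(-0.0784, -1.0) = -4.4266


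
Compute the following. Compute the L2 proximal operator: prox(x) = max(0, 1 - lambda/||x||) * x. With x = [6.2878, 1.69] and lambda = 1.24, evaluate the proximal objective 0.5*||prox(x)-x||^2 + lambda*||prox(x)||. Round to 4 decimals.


Step 1: Compute ||x||.
||x|| = 6.511
Step 2: Compute scaling factor.
scale = max(0, 1 - 1.24/6.511) = 0.8096
Step 3: prox(x) = [5.0903, 1.3681]
||prox(x)|| = 5.271
Step 4: Proximal objective.
0.5*||prox-x||^2 = 0.7688
lambda*||prox|| = 6.536
Total = 7.3048


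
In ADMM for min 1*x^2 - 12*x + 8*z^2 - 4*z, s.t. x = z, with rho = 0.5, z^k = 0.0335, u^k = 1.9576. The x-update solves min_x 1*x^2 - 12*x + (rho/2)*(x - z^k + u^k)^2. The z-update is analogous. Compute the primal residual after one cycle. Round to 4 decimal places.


ADMM iteration with rho = 0.5, z^k = 0.0335, u^k = 1.9576
Step 1: x-update.
Minimize 1*x^2 - 12*x + (0.5/2)*(x - 0.0335 + 1.9576)^2
FOC: (2*1 + 0.5)*x = 12 + 0.5*(0.0335 - 1.9576)
x^{k+1} = 4.4152
Step 2: z-update.
Minimize 8*z^2 - 4*z + (0.5/2)*(4.4152 - z + 1.9576)^2
FOC: (2*8 + 0.5)*z = 4 + 0.5*(4.4152 + 1.9576)
z^{k+1} = 0.4355
Step 3: u-update.
u^{k+1} = 1.9576 + 4.4152 - 0.4355 = 5.9372
Step 4: Primal residual = |4.4152 - 0.4355| = 3.9796


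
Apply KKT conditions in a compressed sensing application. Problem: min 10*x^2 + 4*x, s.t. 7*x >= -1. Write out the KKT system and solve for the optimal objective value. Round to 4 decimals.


Step 1: Try lambda = 0 (constraint inactive).
x_unc = -4/(2*10) = -0.2
Check: 7*-0.2 = -1.4 < -1 -- violated!
Step 2: Constraint must be active: 7*x = -1
x* = -1/7 = -0.1429 (rounded; the exact value -1/7 is used below)
lambda = (2*10*(-1/7) + 4)/7 = 0.1633
Step 3: Compute optimal value.
f(x*) = 10*(-1/7)^2 + 4*(-1/7) = -0.3673


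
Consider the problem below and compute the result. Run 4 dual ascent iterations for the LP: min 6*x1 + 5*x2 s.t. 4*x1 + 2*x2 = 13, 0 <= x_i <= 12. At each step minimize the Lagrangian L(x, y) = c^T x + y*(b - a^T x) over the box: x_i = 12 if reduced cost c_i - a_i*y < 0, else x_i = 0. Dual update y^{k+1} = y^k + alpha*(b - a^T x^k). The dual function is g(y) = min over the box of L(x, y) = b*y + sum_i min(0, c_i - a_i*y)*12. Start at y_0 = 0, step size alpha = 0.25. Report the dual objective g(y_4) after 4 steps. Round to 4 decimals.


Dual ascent for LP: min 6*x1 + 5*x2, 4*x1 + 2*x2 = 13, 0 <= x_i <= 12
Step 1: y^k = 0.0, reduced costs: (6.0, 5.0)
  x^k = (0.0, 0.0), subgradient = b - a^T x = 13.0
  y^{k+1} = 0.0 + 0.25*13.0 = 3.25
Step 2: y^k = 3.25, reduced costs: (-7.0, -1.5)
  x^k = (12.0, 12.0), subgradient = b - a^T x = -59.0
  y^{k+1} = 3.25 + 0.25*-59.0 = -11.5
Step 3: y^k = -11.5, reduced costs: (52.0, 28.0)
  x^k = (0.0, 0.0), subgradient = b - a^T x = 13.0
  y^{k+1} = -11.5 + 0.25*13.0 = -8.25
Step 4: y^k = -8.25, reduced costs: (39.0, 21.5)
  x^k = (0.0, 0.0), subgradient = b - a^T x = 13.0
  y^{k+1} = -8.25 + 0.25*13.0 = -5.0
Dual objective at y_4 = -5.0: reduced costs (26.0, 15.0), box minimizer x = (0.0, 0.0)
g(y_4) = b*y + (c1 - a1*y)*x1 + (c2 - a2*y)*x2 = 13*(-5.0) + 26.0*0.0 + 15.0*0.0 = -65.0 + 0.0 + 0.0 = -65.0


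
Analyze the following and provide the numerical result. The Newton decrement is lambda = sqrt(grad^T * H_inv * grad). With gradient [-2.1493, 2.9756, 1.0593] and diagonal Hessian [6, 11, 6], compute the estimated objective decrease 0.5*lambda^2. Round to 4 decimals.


Step 1: H is diagonal, so H^(-1) * g = [-0.3582, 0.2705, 0.1766].
Step 2: g^T H^(-1) g = sum_i g_i^2 / H_ii
  = (-2.1493)^2/6 + (2.9756)^2/11 + (1.0593)^2/6
  = 0.7699 + 0.8049 + 0.187 = 1.7619
Step 3: Objective decrease = 0.5 * g^T H^(-1) g = 0.8809


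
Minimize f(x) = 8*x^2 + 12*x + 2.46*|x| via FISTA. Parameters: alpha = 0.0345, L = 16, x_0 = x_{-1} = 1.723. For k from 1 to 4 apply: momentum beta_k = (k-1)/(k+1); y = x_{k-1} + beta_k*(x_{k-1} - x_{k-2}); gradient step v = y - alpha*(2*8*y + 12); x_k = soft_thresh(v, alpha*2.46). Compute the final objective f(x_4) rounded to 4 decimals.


FISTA on f(x) = 8*x^2 + 12*x + 2.46*|x|
L = 16, alpha = 0.0345
Iteration 1: beta = 0.0, y = 1.723 + 0.0*(1.723 - 1.723) = 1.723
  grad(y) = 39.568, v = y - alpha*grad = 0.3579
  prox(v) = soft_thresh(0.3579, 0.0849) = 0.273
Iteration 2: beta = 0.3333, y = 0.273 + 0.3333*(0.273 - 1.723) = -0.2103
  grad(y) = 8.6354, v = y - alpha*grad = -0.5082
  prox(v) = soft_thresh(-0.5082, 0.0849) = -0.4233
Iteration 3: beta = 0.5, y = -0.4233 + 0.5*(-0.4233 - 0.273) = -0.7715
  grad(y) = -0.3444, v = y - alpha*grad = -0.7596
  prox(v) = soft_thresh(-0.7596, 0.0849) = -0.6748
Iteration 4: beta = 0.6, y = -0.6748 + 0.6*(-0.6748 + 0.4233) = -0.8256
  grad(y) = -1.2101, v = y - alpha*grad = -0.7839
  prox(v) = soft_thresh(-0.7839, 0.0849) = -0.699
f(x_4) = 8*(-0.699)^2 + 12*(-0.699) + 2.46*|-0.699| = -2.7596
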